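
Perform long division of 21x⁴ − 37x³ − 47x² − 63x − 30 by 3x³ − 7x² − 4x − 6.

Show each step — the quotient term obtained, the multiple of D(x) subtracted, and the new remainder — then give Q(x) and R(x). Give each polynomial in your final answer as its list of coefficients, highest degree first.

Step 1: lead(21x⁴ − 37x³ − 47x² − 63x − 30) ÷ lead(D) = 21x⁴ ÷ 3x³ = 7x. Subtract (7x)·D = 21x⁴ − 49x³ − 28x² − 42x. Remainder: 12x³ − 19x² − 21x − 30.
Step 2: lead(12x³ − 19x² − 21x − 30) ÷ lead(D) = 12x³ ÷ 3x³ = 4. Subtract (4)·D = 12x³ − 28x² − 16x − 24. Remainder: 9x² − 5x − 6.

Q = [7, 4]; R = [9, -5, -6]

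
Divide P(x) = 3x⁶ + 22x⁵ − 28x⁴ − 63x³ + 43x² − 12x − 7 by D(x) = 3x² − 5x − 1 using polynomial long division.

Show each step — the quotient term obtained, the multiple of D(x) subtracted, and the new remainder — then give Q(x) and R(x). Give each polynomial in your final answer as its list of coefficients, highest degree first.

Step 1: lead(3x⁶ + 22x⁵ − 28x⁴ − 63x³ + 43x² − 12x − 7) ÷ lead(D) = 3x⁶ ÷ 3x² = x⁴. Subtract (x⁴)·D = 3x⁶ − 5x⁵ − x⁴. Remainder: 27x⁵ − 27x⁴ − 63x³ + 43x² − 12x − 7.
Step 2: lead(27x⁵ − 27x⁴ − 63x³ + 43x² − 12x − 7) ÷ lead(D) = 27x⁵ ÷ 3x² = 9x³. Subtract (9x³)·D = 27x⁵ − 45x⁴ − 9x³. Remainder: 18x⁴ − 54x³ + 43x² − 12x − 7.
Step 3: lead(18x⁴ − 54x³ + 43x² − 12x − 7) ÷ lead(D) = 18x⁴ ÷ 3x² = 6x². Subtract (6x²)·D = 18x⁴ − 30x³ − 6x². Remainder: −24x³ + 49x² − 12x − 7.
Step 4: lead(−24x³ + 49x² − 12x − 7) ÷ lead(D) = −24x³ ÷ 3x² = −8x. Subtract (−8x)·D = −24x³ + 40x² + 8x. Remainder: 9x² − 20x − 7.
Step 5: lead(9x² − 20x − 7) ÷ lead(D) = 9x² ÷ 3x² = 3. Subtract (3)·D = 9x² − 15x − 3. Remainder: −5x − 4.

Q = [1, 9, 6, -8, 3]; R = [-5, -4]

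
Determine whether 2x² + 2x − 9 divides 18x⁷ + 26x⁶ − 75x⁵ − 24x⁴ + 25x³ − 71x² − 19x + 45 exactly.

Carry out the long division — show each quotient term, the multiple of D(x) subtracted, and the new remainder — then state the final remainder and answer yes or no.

R(x) = 0, so D(x) is a factor of P(x). yes

Step 1: lead(18x⁷ + 26x⁶ − 75x⁵ − 24x⁴ + 25x³ − 71x² − 19x + 45) ÷ lead(D) = 18x⁷ ÷ 2x² = 9x⁵. Subtract (9x⁵)·D = 18x⁷ + 18x⁶ − 81x⁵. Remainder: 8x⁶ + 6x⁵ − 24x⁴ + 25x³ − 71x² − 19x + 45.
Step 2: lead(8x⁶ + 6x⁵ − 24x⁴ + 25x³ − 71x² − 19x + 45) ÷ lead(D) = 8x⁶ ÷ 2x² = 4x⁴. Subtract (4x⁴)·D = 8x⁶ + 8x⁵ − 36x⁴. Remainder: −2x⁵ + 12x⁴ + 25x³ − 71x² − 19x + 45.
Step 3: lead(−2x⁵ + 12x⁴ + 25x³ − 71x² − 19x + 45) ÷ lead(D) = −2x⁵ ÷ 2x² = −x³. Subtract (−x³)·D = −2x⁵ − 2x⁴ + 9x³. Remainder: 14x⁴ + 16x³ − 71x² − 19x + 45.
Step 4: lead(14x⁴ + 16x³ − 71x² − 19x + 45) ÷ lead(D) = 14x⁴ ÷ 2x² = 7x². Subtract (7x²)·D = 14x⁴ + 14x³ − 63x². Remainder: 2x³ − 8x² − 19x + 45.
Step 5: lead(2x³ − 8x² − 19x + 45) ÷ lead(D) = 2x³ ÷ 2x² = x. Subtract (x)·D = 2x³ + 2x² − 9x. Remainder: −10x² − 10x + 45.
Step 6: lead(−10x² − 10x + 45) ÷ lead(D) = −10x² ÷ 2x² = −5. Subtract (−5)·D = −10x² − 10x + 45. Remainder: 0.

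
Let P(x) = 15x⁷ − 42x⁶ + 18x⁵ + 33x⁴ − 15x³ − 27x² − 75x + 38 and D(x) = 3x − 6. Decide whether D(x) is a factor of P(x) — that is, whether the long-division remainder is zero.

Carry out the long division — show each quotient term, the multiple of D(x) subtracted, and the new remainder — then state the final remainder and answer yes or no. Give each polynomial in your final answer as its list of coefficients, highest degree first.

R = [-4], so D(x) is not a factor of P(x). no

Step 1: lead(15x⁷ − 42x⁶ + 18x⁵ + 33x⁴ − 15x³ − 27x² − 75x + 38) ÷ lead(D) = 15x⁷ ÷ 3x = 5x⁶. Subtract (5x⁶)·D = 15x⁷ − 30x⁶. Remainder: −12x⁶ + 18x⁵ + 33x⁴ − 15x³ − 27x² − 75x + 38.
Step 2: lead(−12x⁶ + 18x⁵ + 33x⁴ − 15x³ − 27x² − 75x + 38) ÷ lead(D) = −12x⁶ ÷ 3x = −4x⁵. Subtract (−4x⁵)·D = −12x⁶ + 24x⁵. Remainder: −6x⁵ + 33x⁴ − 15x³ − 27x² − 75x + 38.
Step 3: lead(−6x⁵ + 33x⁴ − 15x³ − 27x² − 75x + 38) ÷ lead(D) = −6x⁵ ÷ 3x = −2x⁴. Subtract (−2x⁴)·D = −6x⁵ + 12x⁴. Remainder: 21x⁴ − 15x³ − 27x² − 75x + 38.
Step 4: lead(21x⁴ − 15x³ − 27x² − 75x + 38) ÷ lead(D) = 21x⁴ ÷ 3x = 7x³. Subtract (7x³)·D = 21x⁴ − 42x³. Remainder: 27x³ − 27x² − 75x + 38.
Step 5: lead(27x³ − 27x² − 75x + 38) ÷ lead(D) = 27x³ ÷ 3x = 9x². Subtract (9x²)·D = 27x³ − 54x². Remainder: 27x² − 75x + 38.
Step 6: lead(27x² − 75x + 38) ÷ lead(D) = 27x² ÷ 3x = 9x. Subtract (9x)·D = 27x² − 54x. Remainder: −21x + 38.
Step 7: lead(−21x + 38) ÷ lead(D) = −21x ÷ 3x = −7. Subtract (−7)·D = −21x + 42. Remainder: −4.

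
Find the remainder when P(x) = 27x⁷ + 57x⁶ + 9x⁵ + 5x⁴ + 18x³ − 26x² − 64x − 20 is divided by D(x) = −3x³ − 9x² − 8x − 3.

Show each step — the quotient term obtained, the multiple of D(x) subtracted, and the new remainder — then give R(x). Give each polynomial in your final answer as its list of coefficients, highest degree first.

R = [6, -7, 7]

Step 1: lead(27x⁷ + 57x⁶ + 9x⁵ + 5x⁴ + 18x³ − 26x² − 64x − 20) ÷ lead(D) = 27x⁷ ÷ −3x³ = −9x⁴. Subtract (−9x⁴)·D = 27x⁷ + 81x⁶ + 72x⁵ + 27x⁴. Remainder: −24x⁶ − 63x⁵ − 22x⁴ + 18x³ − 26x² − 64x − 20.
Step 2: lead(−24x⁶ − 63x⁵ − 22x⁴ + 18x³ − 26x² − 64x − 20) ÷ lead(D) = −24x⁶ ÷ −3x³ = 8x³. Subtract (8x³)·D = −24x⁶ − 72x⁵ − 64x⁴ − 24x³. Remainder: 9x⁵ + 42x⁴ + 42x³ − 26x² − 64x − 20.
Step 3: lead(9x⁵ + 42x⁴ + 42x³ − 26x² − 64x − 20) ÷ lead(D) = 9x⁵ ÷ −3x³ = −3x². Subtract (−3x²)·D = 9x⁵ + 27x⁴ + 24x³ + 9x². Remainder: 15x⁴ + 18x³ − 35x² − 64x − 20.
Step 4: lead(15x⁴ + 18x³ − 35x² − 64x − 20) ÷ lead(D) = 15x⁴ ÷ −3x³ = −5x. Subtract (−5x)·D = 15x⁴ + 45x³ + 40x² + 15x. Remainder: −27x³ − 75x² − 79x − 20.
Step 5: lead(−27x³ − 75x² − 79x − 20) ÷ lead(D) = −27x³ ÷ −3x³ = 9. Subtract (9)·D = −27x³ − 81x² − 72x − 27. Remainder: 6x² − 7x + 7.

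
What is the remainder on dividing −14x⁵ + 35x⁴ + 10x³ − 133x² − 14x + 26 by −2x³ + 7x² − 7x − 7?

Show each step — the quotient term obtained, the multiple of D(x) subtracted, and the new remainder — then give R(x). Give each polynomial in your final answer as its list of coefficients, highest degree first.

R = [-9]

Step 1: lead(−14x⁵ + 35x⁴ + 10x³ − 133x² − 14x + 26) ÷ lead(D) = −14x⁵ ÷ −2x³ = 7x². Subtract (7x²)·D = −14x⁵ + 49x⁴ − 49x³ − 49x². Remainder: −14x⁴ + 59x³ − 84x² − 14x + 26.
Step 2: lead(−14x⁴ + 59x³ − 84x² − 14x + 26) ÷ lead(D) = −14x⁴ ÷ −2x³ = 7x. Subtract (7x)·D = −14x⁴ + 49x³ − 49x² − 49x. Remainder: 10x³ − 35x² + 35x + 26.
Step 3: lead(10x³ − 35x² + 35x + 26) ÷ lead(D) = 10x³ ÷ −2x³ = −5. Subtract (−5)·D = 10x³ − 35x² + 35x + 35. Remainder: −9.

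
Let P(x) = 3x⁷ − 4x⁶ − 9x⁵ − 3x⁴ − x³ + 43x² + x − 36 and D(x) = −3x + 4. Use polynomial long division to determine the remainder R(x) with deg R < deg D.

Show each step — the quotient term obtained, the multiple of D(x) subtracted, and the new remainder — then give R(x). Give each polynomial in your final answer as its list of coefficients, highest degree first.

Step 1: lead(3x⁷ − 4x⁶ − 9x⁵ − 3x⁴ − x³ + 43x² + x − 36) ÷ lead(D) = 3x⁷ ÷ −3x = −x⁶. Subtract (−x⁶)·D = 3x⁷ − 4x⁶. Remainder: −9x⁵ − 3x⁴ − x³ + 43x² + x − 36.
Step 2: lead(−9x⁵ − 3x⁴ − x³ + 43x² + x − 36) ÷ lead(D) = −9x⁵ ÷ −3x = 3x⁴. Subtract (3x⁴)·D = −9x⁵ + 12x⁴. Remainder: −15x⁴ − x³ + 43x² + x − 36.
Step 3: lead(−15x⁴ − x³ + 43x² + x − 36) ÷ lead(D) = −15x⁴ ÷ −3x = 5x³. Subtract (5x³)·D = −15x⁴ + 20x³. Remainder: −21x³ + 43x² + x − 36.
Step 4: lead(−21x³ + 43x² + x − 36) ÷ lead(D) = −21x³ ÷ −3x = 7x². Subtract (7x²)·D = −21x³ + 28x². Remainder: 15x² + x − 36.
Step 5: lead(15x² + x − 36) ÷ lead(D) = 15x² ÷ −3x = −5x. Subtract (−5x)·D = 15x² − 20x. Remainder: 21x − 36.
Step 6: lead(21x − 36) ÷ lead(D) = 21x ÷ −3x = −7. Subtract (−7)·D = 21x − 28. Remainder: −8.

R = [-8]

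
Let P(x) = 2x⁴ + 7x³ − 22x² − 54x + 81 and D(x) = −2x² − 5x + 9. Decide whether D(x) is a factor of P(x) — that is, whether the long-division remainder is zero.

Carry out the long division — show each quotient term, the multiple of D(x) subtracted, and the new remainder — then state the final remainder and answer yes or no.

Step 1: lead(2x⁴ + 7x³ − 22x² − 54x + 81) ÷ lead(D) = 2x⁴ ÷ −2x² = −x². Subtract (−x²)·D = 2x⁴ + 5x³ − 9x². Remainder: 2x³ − 13x² − 54x + 81.
Step 2: lead(2x³ − 13x² − 54x + 81) ÷ lead(D) = 2x³ ÷ −2x² = −x. Subtract (−x)·D = 2x³ + 5x² − 9x. Remainder: −18x² − 45x + 81.
Step 3: lead(−18x² − 45x + 81) ÷ lead(D) = −18x² ÷ −2x² = 9. Subtract (9)·D = −18x² − 45x + 81. Remainder: 0.

R(x) = 0, so D(x) is a factor of P(x). yes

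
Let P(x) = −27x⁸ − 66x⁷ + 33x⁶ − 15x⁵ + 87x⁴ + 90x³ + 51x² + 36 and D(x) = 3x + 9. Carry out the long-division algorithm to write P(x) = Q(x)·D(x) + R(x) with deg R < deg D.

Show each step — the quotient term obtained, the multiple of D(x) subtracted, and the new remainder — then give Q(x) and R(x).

Q(x) = −9x⁷ + 5x⁶ − 4x⁵ + 7x⁴ + 8x³ + 6x² − x + 3; R(x) = 9

Step 1: lead(−27x⁸ − 66x⁷ + 33x⁶ − 15x⁵ + 87x⁴ + 90x³ + 51x² + 36) ÷ lead(D) = −27x⁸ ÷ 3x = −9x⁷. Subtract (−9x⁷)·D = −27x⁸ − 81x⁷. Remainder: 15x⁷ + 33x⁶ − 15x⁵ + 87x⁴ + 90x³ + 51x² + 36.
Step 2: lead(15x⁷ + 33x⁶ − 15x⁵ + 87x⁴ + 90x³ + 51x² + 36) ÷ lead(D) = 15x⁷ ÷ 3x = 5x⁶. Subtract (5x⁶)·D = 15x⁷ + 45x⁶. Remainder: −12x⁶ − 15x⁵ + 87x⁴ + 90x³ + 51x² + 36.
Step 3: lead(−12x⁶ − 15x⁵ + 87x⁴ + 90x³ + 51x² + 36) ÷ lead(D) = −12x⁶ ÷ 3x = −4x⁵. Subtract (−4x⁵)·D = −12x⁶ − 36x⁵. Remainder: 21x⁵ + 87x⁴ + 90x³ + 51x² + 36.
Step 4: lead(21x⁵ + 87x⁴ + 90x³ + 51x² + 36) ÷ lead(D) = 21x⁵ ÷ 3x = 7x⁴. Subtract (7x⁴)·D = 21x⁵ + 63x⁴. Remainder: 24x⁴ + 90x³ + 51x² + 36.
Step 5: lead(24x⁴ + 90x³ + 51x² + 36) ÷ lead(D) = 24x⁴ ÷ 3x = 8x³. Subtract (8x³)·D = 24x⁴ + 72x³. Remainder: 18x³ + 51x² + 36.
Step 6: lead(18x³ + 51x² + 36) ÷ lead(D) = 18x³ ÷ 3x = 6x². Subtract (6x²)·D = 18x³ + 54x². Remainder: −3x² + 36.
Step 7: lead(−3x² + 36) ÷ lead(D) = −3x² ÷ 3x = −x. Subtract (−x)·D = −3x² − 9x. Remainder: 9x + 36.
Step 8: lead(9x + 36) ÷ lead(D) = 9x ÷ 3x = 3. Subtract (3)·D = 9x + 27. Remainder: 9.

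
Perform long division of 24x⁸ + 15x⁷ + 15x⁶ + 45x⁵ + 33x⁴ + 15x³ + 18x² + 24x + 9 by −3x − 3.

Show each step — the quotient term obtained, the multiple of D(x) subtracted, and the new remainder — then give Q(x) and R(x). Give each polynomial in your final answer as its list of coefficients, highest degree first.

Step 1: lead(24x⁸ + 15x⁷ + 15x⁶ + 45x⁵ + 33x⁴ + 15x³ + 18x² + 24x + 9) ÷ lead(D) = 24x⁸ ÷ −3x = −8x⁷. Subtract (−8x⁷)·D = 24x⁸ + 24x⁷. Remainder: −9x⁷ + 15x⁶ + 45x⁵ + 33x⁴ + 15x³ + 18x² + 24x + 9.
Step 2: lead(−9x⁷ + 15x⁶ + 45x⁵ + 33x⁴ + 15x³ + 18x² + 24x + 9) ÷ lead(D) = −9x⁷ ÷ −3x = 3x⁶. Subtract (3x⁶)·D = −9x⁷ − 9x⁶. Remainder: 24x⁶ + 45x⁵ + 33x⁴ + 15x³ + 18x² + 24x + 9.
Step 3: lead(24x⁶ + 45x⁵ + 33x⁴ + 15x³ + 18x² + 24x + 9) ÷ lead(D) = 24x⁶ ÷ −3x = −8x⁵. Subtract (−8x⁵)·D = 24x⁶ + 24x⁵. Remainder: 21x⁵ + 33x⁴ + 15x³ + 18x² + 24x + 9.
Step 4: lead(21x⁵ + 33x⁴ + 15x³ + 18x² + 24x + 9) ÷ lead(D) = 21x⁵ ÷ −3x = −7x⁴. Subtract (−7x⁴)·D = 21x⁵ + 21x⁴. Remainder: 12x⁴ + 15x³ + 18x² + 24x + 9.
Step 5: lead(12x⁴ + 15x³ + 18x² + 24x + 9) ÷ lead(D) = 12x⁴ ÷ −3x = −4x³. Subtract (−4x³)·D = 12x⁴ + 12x³. Remainder: 3x³ + 18x² + 24x + 9.
Step 6: lead(3x³ + 18x² + 24x + 9) ÷ lead(D) = 3x³ ÷ −3x = −x². Subtract (−x²)·D = 3x³ + 3x². Remainder: 15x² + 24x + 9.
Step 7: lead(15x² + 24x + 9) ÷ lead(D) = 15x² ÷ −3x = −5x. Subtract (−5x)·D = 15x² + 15x. Remainder: 9x + 9.
Step 8: lead(9x + 9) ÷ lead(D) = 9x ÷ −3x = −3. Subtract (−3)·D = 9x + 9. Remainder: 0.

Q = [-8, 3, -8, -7, -4, -1, -5, -3]; R = [0]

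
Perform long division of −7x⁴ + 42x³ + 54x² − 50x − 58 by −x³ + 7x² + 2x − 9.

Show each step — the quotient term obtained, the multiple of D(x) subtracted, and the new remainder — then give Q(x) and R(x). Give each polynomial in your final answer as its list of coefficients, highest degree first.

Step 1: lead(−7x⁴ + 42x³ + 54x² − 50x − 58) ÷ lead(D) = −7x⁴ ÷ −x³ = 7x. Subtract (7x)·D = −7x⁴ + 49x³ + 14x² − 63x. Remainder: −7x³ + 40x² + 13x − 58.
Step 2: lead(−7x³ + 40x² + 13x − 58) ÷ lead(D) = −7x³ ÷ −x³ = 7. Subtract (7)·D = −7x³ + 49x² + 14x − 63. Remainder: −9x² − x + 5.

Q = [7, 7]; R = [-9, -1, 5]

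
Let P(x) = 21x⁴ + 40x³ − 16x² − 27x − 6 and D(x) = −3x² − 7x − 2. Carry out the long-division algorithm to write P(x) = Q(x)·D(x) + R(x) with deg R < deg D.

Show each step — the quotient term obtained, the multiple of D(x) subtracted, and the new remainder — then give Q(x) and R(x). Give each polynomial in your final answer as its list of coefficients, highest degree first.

Q = [-7, 3, 3]; R = [0]

Step 1: lead(21x⁴ + 40x³ − 16x² − 27x − 6) ÷ lead(D) = 21x⁴ ÷ −3x² = −7x². Subtract (−7x²)·D = 21x⁴ + 49x³ + 14x². Remainder: −9x³ − 30x² − 27x − 6.
Step 2: lead(−9x³ − 30x² − 27x − 6) ÷ lead(D) = −9x³ ÷ −3x² = 3x. Subtract (3x)·D = −9x³ − 21x² − 6x. Remainder: −9x² − 21x − 6.
Step 3: lead(−9x² − 21x − 6) ÷ lead(D) = −9x² ÷ −3x² = 3. Subtract (3)·D = −9x² − 21x − 6. Remainder: 0.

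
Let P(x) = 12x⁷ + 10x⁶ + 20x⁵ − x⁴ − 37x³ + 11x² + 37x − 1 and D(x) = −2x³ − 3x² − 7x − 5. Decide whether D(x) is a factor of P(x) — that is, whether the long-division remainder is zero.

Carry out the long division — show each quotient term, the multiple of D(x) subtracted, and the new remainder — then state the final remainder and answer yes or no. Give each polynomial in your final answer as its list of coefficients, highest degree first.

Step 1: lead(12x⁷ + 10x⁶ + 20x⁵ − x⁴ − 37x³ + 11x² + 37x − 1) ÷ lead(D) = 12x⁷ ÷ −2x³ = −6x⁴. Subtract (−6x⁴)·D = 12x⁷ + 18x⁶ + 42x⁵ + 30x⁴. Remainder: −8x⁶ − 22x⁵ − 31x⁴ − 37x³ + 11x² + 37x − 1.
Step 2: lead(−8x⁶ − 22x⁵ − 31x⁴ − 37x³ + 11x² + 37x − 1) ÷ lead(D) = −8x⁶ ÷ −2x³ = 4x³. Subtract (4x³)·D = −8x⁶ − 12x⁵ − 28x⁴ − 20x³. Remainder: −10x⁵ − 3x⁴ − 17x³ + 11x² + 37x − 1.
Step 3: lead(−10x⁵ − 3x⁴ − 17x³ + 11x² + 37x − 1) ÷ lead(D) = −10x⁵ ÷ −2x³ = 5x². Subtract (5x²)·D = −10x⁵ − 15x⁴ − 35x³ − 25x². Remainder: 12x⁴ + 18x³ + 36x² + 37x − 1.
Step 4: lead(12x⁴ + 18x³ + 36x² + 37x − 1) ÷ lead(D) = 12x⁴ ÷ −2x³ = −6x. Subtract (−6x)·D = 12x⁴ + 18x³ + 42x² + 30x. Remainder: −6x² + 7x − 1.

R = [-6, 7, -1], so D(x) is not a factor of P(x). no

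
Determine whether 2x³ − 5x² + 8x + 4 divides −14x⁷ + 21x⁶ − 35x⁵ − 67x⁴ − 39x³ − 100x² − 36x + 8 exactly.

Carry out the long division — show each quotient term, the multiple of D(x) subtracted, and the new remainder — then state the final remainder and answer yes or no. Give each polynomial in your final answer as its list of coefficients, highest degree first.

Step 1: lead(−14x⁷ + 21x⁶ − 35x⁵ − 67x⁴ − 39x³ − 100x² − 36x + 8) ÷ lead(D) = −14x⁷ ÷ 2x³ = −7x⁴. Subtract (−7x⁴)·D = −14x⁷ + 35x⁶ − 56x⁵ − 28x⁴. Remainder: −14x⁶ + 21x⁵ − 39x⁴ − 39x³ − 100x² − 36x + 8.
Step 2: lead(−14x⁶ + 21x⁵ − 39x⁴ − 39x³ − 100x² − 36x + 8) ÷ lead(D) = −14x⁶ ÷ 2x³ = −7x³. Subtract (−7x³)·D = −14x⁶ + 35x⁵ − 56x⁴ − 28x³. Remainder: −14x⁵ + 17x⁴ − 11x³ − 100x² − 36x + 8.
Step 3: lead(−14x⁵ + 17x⁴ − 11x³ − 100x² − 36x + 8) ÷ lead(D) = −14x⁵ ÷ 2x³ = −7x². Subtract (−7x²)·D = −14x⁵ + 35x⁴ − 56x³ − 28x². Remainder: −18x⁴ + 45x³ − 72x² − 36x + 8.
Step 4: lead(−18x⁴ + 45x³ − 72x² − 36x + 8) ÷ lead(D) = −18x⁴ ÷ 2x³ = −9x. Subtract (−9x)·D = −18x⁴ + 45x³ − 72x² − 36x. Remainder: 8.

R = [8], so D(x) is not a factor of P(x). no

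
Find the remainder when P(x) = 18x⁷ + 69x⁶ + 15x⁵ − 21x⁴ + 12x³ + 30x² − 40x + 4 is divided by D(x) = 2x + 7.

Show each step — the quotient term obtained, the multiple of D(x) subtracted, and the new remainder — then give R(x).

R(x) = −3

Step 1: lead(18x⁷ + 69x⁶ + 15x⁵ − 21x⁴ + 12x³ + 30x² − 40x + 4) ÷ lead(D) = 18x⁷ ÷ 2x = 9x⁶. Subtract (9x⁶)·D = 18x⁷ + 63x⁶. Remainder: 6x⁶ + 15x⁵ − 21x⁴ + 12x³ + 30x² − 40x + 4.
Step 2: lead(6x⁶ + 15x⁵ − 21x⁴ + 12x³ + 30x² − 40x + 4) ÷ lead(D) = 6x⁶ ÷ 2x = 3x⁵. Subtract (3x⁵)·D = 6x⁶ + 21x⁵. Remainder: −6x⁵ − 21x⁴ + 12x³ + 30x² − 40x + 4.
Step 3: lead(−6x⁵ − 21x⁴ + 12x³ + 30x² − 40x + 4) ÷ lead(D) = −6x⁵ ÷ 2x = −3x⁴. Subtract (−3x⁴)·D = −6x⁵ − 21x⁴. Remainder: 12x³ + 30x² − 40x + 4.
Step 4: lead(12x³ + 30x² − 40x + 4) ÷ lead(D) = 12x³ ÷ 2x = 6x². Subtract (6x²)·D = 12x³ + 42x². Remainder: −12x² − 40x + 4.
Step 5: lead(−12x² − 40x + 4) ÷ lead(D) = −12x² ÷ 2x = −6x. Subtract (−6x)·D = −12x² − 42x. Remainder: 2x + 4.
Step 6: lead(2x + 4) ÷ lead(D) = 2x ÷ 2x = 1. Subtract (1)·D = 2x + 7. Remainder: −3.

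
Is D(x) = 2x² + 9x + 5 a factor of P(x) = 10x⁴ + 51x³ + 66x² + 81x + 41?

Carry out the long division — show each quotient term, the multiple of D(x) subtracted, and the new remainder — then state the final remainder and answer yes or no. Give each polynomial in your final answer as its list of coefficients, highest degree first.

Step 1: lead(10x⁴ + 51x³ + 66x² + 81x + 41) ÷ lead(D) = 10x⁴ ÷ 2x² = 5x². Subtract (5x²)·D = 10x⁴ + 45x³ + 25x². Remainder: 6x³ + 41x² + 81x + 41.
Step 2: lead(6x³ + 41x² + 81x + 41) ÷ lead(D) = 6x³ ÷ 2x² = 3x. Subtract (3x)·D = 6x³ + 27x² + 15x. Remainder: 14x² + 66x + 41.
Step 3: lead(14x² + 66x + 41) ÷ lead(D) = 14x² ÷ 2x² = 7. Subtract (7)·D = 14x² + 63x + 35. Remainder: 3x + 6.

R = [3, 6], so D(x) is not a factor of P(x). no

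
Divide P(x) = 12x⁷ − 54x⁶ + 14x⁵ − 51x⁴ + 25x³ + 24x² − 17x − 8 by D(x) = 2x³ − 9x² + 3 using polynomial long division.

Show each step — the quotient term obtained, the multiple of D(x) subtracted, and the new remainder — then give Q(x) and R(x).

Step 1: lead(12x⁷ − 54x⁶ + 14x⁵ − 51x⁴ + 25x³ + 24x² − 17x − 8) ÷ lead(D) = 12x⁷ ÷ 2x³ = 6x⁴. Subtract (6x⁴)·D = 12x⁷ − 54x⁶ + 18x⁴. Remainder: 14x⁵ − 69x⁴ + 25x³ + 24x² − 17x − 8.
Step 2: lead(14x⁵ − 69x⁴ + 25x³ + 24x² − 17x − 8) ÷ lead(D) = 14x⁵ ÷ 2x³ = 7x². Subtract (7x²)·D = 14x⁵ − 63x⁴ + 21x². Remainder: −6x⁴ + 25x³ + 3x² − 17x − 8.
Step 3: lead(−6x⁴ + 25x³ + 3x² − 17x − 8) ÷ lead(D) = −6x⁴ ÷ 2x³ = −3x. Subtract (−3x)·D = −6x⁴ + 27x³ − 9x. Remainder: −2x³ + 3x² − 8x − 8.
Step 4: lead(−2x³ + 3x² − 8x − 8) ÷ lead(D) = −2x³ ÷ 2x³ = −1. Subtract (−1)·D = −2x³ + 9x² − 3. Remainder: −6x² − 8x − 5.

Q(x) = 6x⁴ + 7x² − 3x − 1; R(x) = −6x² − 8x − 5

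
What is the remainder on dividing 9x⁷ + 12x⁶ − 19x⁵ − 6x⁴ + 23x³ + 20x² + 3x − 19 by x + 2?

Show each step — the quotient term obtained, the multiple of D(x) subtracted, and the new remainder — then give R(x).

Step 1: lead(9x⁷ + 12x⁶ − 19x⁵ − 6x⁴ + 23x³ + 20x² + 3x − 19) ÷ lead(D) = 9x⁷ ÷ x = 9x⁶. Subtract (9x⁶)·D = 9x⁷ + 18x⁶. Remainder: −6x⁶ − 19x⁵ − 6x⁴ + 23x³ + 20x² + 3x − 19.
Step 2: lead(−6x⁶ − 19x⁵ − 6x⁴ + 23x³ + 20x² + 3x − 19) ÷ lead(D) = −6x⁶ ÷ x = −6x⁵. Subtract (−6x⁵)·D = −6x⁶ − 12x⁵. Remainder: −7x⁵ − 6x⁴ + 23x³ + 20x² + 3x − 19.
Step 3: lead(−7x⁵ − 6x⁴ + 23x³ + 20x² + 3x − 19) ÷ lead(D) = −7x⁵ ÷ x = −7x⁴. Subtract (−7x⁴)·D = −7x⁵ − 14x⁴. Remainder: 8x⁴ + 23x³ + 20x² + 3x − 19.
Step 4: lead(8x⁴ + 23x³ + 20x² + 3x − 19) ÷ lead(D) = 8x⁴ ÷ x = 8x³. Subtract (8x³)·D = 8x⁴ + 16x³. Remainder: 7x³ + 20x² + 3x − 19.
Step 5: lead(7x³ + 20x² + 3x − 19) ÷ lead(D) = 7x³ ÷ x = 7x². Subtract (7x²)·D = 7x³ + 14x². Remainder: 6x² + 3x − 19.
Step 6: lead(6x² + 3x − 19) ÷ lead(D) = 6x² ÷ x = 6x. Subtract (6x)·D = 6x² + 12x. Remainder: −9x − 19.
Step 7: lead(−9x − 19) ÷ lead(D) = −9x ÷ x = −9. Subtract (−9)·D = −9x − 18. Remainder: −1.

R(x) = −1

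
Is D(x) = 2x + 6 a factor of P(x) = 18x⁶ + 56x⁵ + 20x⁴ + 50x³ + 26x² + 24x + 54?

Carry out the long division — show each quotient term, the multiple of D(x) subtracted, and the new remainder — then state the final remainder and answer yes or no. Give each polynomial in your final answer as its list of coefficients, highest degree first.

Step 1: lead(18x⁶ + 56x⁵ + 20x⁴ + 50x³ + 26x² + 24x + 54) ÷ lead(D) = 18x⁶ ÷ 2x = 9x⁵. Subtract (9x⁵)·D = 18x⁶ + 54x⁵. Remainder: 2x⁵ + 20x⁴ + 50x³ + 26x² + 24x + 54.
Step 2: lead(2x⁵ + 20x⁴ + 50x³ + 26x² + 24x + 54) ÷ lead(D) = 2x⁵ ÷ 2x = x⁴. Subtract (x⁴)·D = 2x⁵ + 6x⁴. Remainder: 14x⁴ + 50x³ + 26x² + 24x + 54.
Step 3: lead(14x⁴ + 50x³ + 26x² + 24x + 54) ÷ lead(D) = 14x⁴ ÷ 2x = 7x³. Subtract (7x³)·D = 14x⁴ + 42x³. Remainder: 8x³ + 26x² + 24x + 54.
Step 4: lead(8x³ + 26x² + 24x + 54) ÷ lead(D) = 8x³ ÷ 2x = 4x². Subtract (4x²)·D = 8x³ + 24x². Remainder: 2x² + 24x + 54.
Step 5: lead(2x² + 24x + 54) ÷ lead(D) = 2x² ÷ 2x = x. Subtract (x)·D = 2x² + 6x. Remainder: 18x + 54.
Step 6: lead(18x + 54) ÷ lead(D) = 18x ÷ 2x = 9. Subtract (9)·D = 18x + 54. Remainder: 0.

R = [0], so D(x) is a factor of P(x). yes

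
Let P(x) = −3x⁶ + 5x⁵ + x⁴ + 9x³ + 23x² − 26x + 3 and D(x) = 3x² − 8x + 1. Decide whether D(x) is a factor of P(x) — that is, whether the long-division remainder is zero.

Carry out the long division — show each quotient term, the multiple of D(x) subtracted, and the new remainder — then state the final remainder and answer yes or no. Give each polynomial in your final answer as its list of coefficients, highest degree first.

Step 1: lead(−3x⁶ + 5x⁵ + x⁴ + 9x³ + 23x² − 26x + 3) ÷ lead(D) = −3x⁶ ÷ 3x² = −x⁴. Subtract (−x⁴)·D = −3x⁶ + 8x⁵ − x⁴. Remainder: −3x⁵ + 2x⁴ + 9x³ + 23x² − 26x + 3.
Step 2: lead(−3x⁵ + 2x⁴ + 9x³ + 23x² − 26x + 3) ÷ lead(D) = −3x⁵ ÷ 3x² = −x³. Subtract (−x³)·D = −3x⁵ + 8x⁴ − x³. Remainder: −6x⁴ + 10x³ + 23x² − 26x + 3.
Step 3: lead(−6x⁴ + 10x³ + 23x² − 26x + 3) ÷ lead(D) = −6x⁴ ÷ 3x² = −2x². Subtract (−2x²)·D = −6x⁴ + 16x³ − 2x². Remainder: −6x³ + 25x² − 26x + 3.
Step 4: lead(−6x³ + 25x² − 26x + 3) ÷ lead(D) = −6x³ ÷ 3x² = −2x. Subtract (−2x)·D = −6x³ + 16x² − 2x. Remainder: 9x² − 24x + 3.
Step 5: lead(9x² − 24x + 3) ÷ lead(D) = 9x² ÷ 3x² = 3. Subtract (3)·D = 9x² − 24x + 3. Remainder: 0.

R = [0], so D(x) is a factor of P(x). yes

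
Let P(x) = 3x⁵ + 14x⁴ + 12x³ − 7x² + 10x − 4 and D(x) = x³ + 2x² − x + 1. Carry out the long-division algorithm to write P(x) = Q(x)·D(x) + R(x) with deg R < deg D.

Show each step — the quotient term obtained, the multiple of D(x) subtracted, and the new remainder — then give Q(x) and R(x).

Step 1: lead(3x⁵ + 14x⁴ + 12x³ − 7x² + 10x − 4) ÷ lead(D) = 3x⁵ ÷ x³ = 3x². Subtract (3x²)·D = 3x⁵ + 6x⁴ − 3x³ + 3x². Remainder: 8x⁴ + 15x³ − 10x² + 10x − 4.
Step 2: lead(8x⁴ + 15x³ − 10x² + 10x − 4) ÷ lead(D) = 8x⁴ ÷ x³ = 8x. Subtract (8x)·D = 8x⁴ + 16x³ − 8x² + 8x. Remainder: −x³ − 2x² + 2x − 4.
Step 3: lead(−x³ − 2x² + 2x − 4) ÷ lead(D) = −x³ ÷ x³ = −1. Subtract (−1)·D = −x³ − 2x² + x − 1. Remainder: x − 3.

Q(x) = 3x² + 8x − 1; R(x) = x − 3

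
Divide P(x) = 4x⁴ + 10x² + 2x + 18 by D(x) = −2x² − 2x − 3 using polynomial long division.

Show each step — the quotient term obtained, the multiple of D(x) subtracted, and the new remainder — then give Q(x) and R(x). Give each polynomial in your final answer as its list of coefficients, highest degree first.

Step 1: lead(4x⁴ + 10x² + 2x + 18) ÷ lead(D) = 4x⁴ ÷ −2x² = −2x². Subtract (−2x²)·D = 4x⁴ + 4x³ + 6x². Remainder: −4x³ + 4x² + 2x + 18.
Step 2: lead(−4x³ + 4x² + 2x + 18) ÷ lead(D) = −4x³ ÷ −2x² = 2x. Subtract (2x)·D = −4x³ − 4x² − 6x. Remainder: 8x² + 8x + 18.
Step 3: lead(8x² + 8x + 18) ÷ lead(D) = 8x² ÷ −2x² = −4. Subtract (−4)·D = 8x² + 8x + 12. Remainder: 6.

Q = [-2, 2, -4]; R = [6]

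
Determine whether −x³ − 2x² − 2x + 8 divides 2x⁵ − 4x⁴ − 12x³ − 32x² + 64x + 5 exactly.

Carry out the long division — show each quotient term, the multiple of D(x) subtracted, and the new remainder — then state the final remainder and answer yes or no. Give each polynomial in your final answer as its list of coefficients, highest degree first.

R = [5], so D(x) is not a factor of P(x). no

Step 1: lead(2x⁵ − 4x⁴ − 12x³ − 32x² + 64x + 5) ÷ lead(D) = 2x⁵ ÷ −x³ = −2x². Subtract (−2x²)·D = 2x⁵ + 4x⁴ + 4x³ − 16x². Remainder: −8x⁴ − 16x³ − 16x² + 64x + 5.
Step 2: lead(−8x⁴ − 16x³ − 16x² + 64x + 5) ÷ lead(D) = −8x⁴ ÷ −x³ = 8x. Subtract (8x)·D = −8x⁴ − 16x³ − 16x² + 64x. Remainder: 5.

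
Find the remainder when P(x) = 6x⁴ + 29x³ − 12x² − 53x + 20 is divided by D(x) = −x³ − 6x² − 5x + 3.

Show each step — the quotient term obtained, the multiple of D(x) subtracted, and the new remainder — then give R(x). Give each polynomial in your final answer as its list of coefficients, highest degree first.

R = [-1]

Step 1: lead(6x⁴ + 29x³ − 12x² − 53x + 20) ÷ lead(D) = 6x⁴ ÷ −x³ = −6x. Subtract (−6x)·D = 6x⁴ + 36x³ + 30x² − 18x. Remainder: −7x³ − 42x² − 35x + 20.
Step 2: lead(−7x³ − 42x² − 35x + 20) ÷ lead(D) = −7x³ ÷ −x³ = 7. Subtract (7)·D = −7x³ − 42x² − 35x + 21. Remainder: −1.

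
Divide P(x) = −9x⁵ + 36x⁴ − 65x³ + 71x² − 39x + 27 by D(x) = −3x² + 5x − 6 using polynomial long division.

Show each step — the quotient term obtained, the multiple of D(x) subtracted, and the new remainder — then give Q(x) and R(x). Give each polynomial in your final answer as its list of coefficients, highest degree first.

Step 1: lead(−9x⁵ + 36x⁴ − 65x³ + 71x² − 39x + 27) ÷ lead(D) = −9x⁵ ÷ −3x² = 3x³. Subtract (3x³)·D = −9x⁵ + 15x⁴ − 18x³. Remainder: 21x⁴ − 47x³ + 71x² − 39x + 27.
Step 2: lead(21x⁴ − 47x³ + 71x² − 39x + 27) ÷ lead(D) = 21x⁴ ÷ −3x² = −7x². Subtract (−7x²)·D = 21x⁴ − 35x³ + 42x². Remainder: −12x³ + 29x² − 39x + 27.
Step 3: lead(−12x³ + 29x² − 39x + 27) ÷ lead(D) = −12x³ ÷ −3x² = 4x. Subtract (4x)·D = −12x³ + 20x² − 24x. Remainder: 9x² − 15x + 27.
Step 4: lead(9x² − 15x + 27) ÷ lead(D) = 9x² ÷ −3x² = −3. Subtract (−3)·D = 9x² − 15x + 18. Remainder: 9.

Q = [3, -7, 4, -3]; R = [9]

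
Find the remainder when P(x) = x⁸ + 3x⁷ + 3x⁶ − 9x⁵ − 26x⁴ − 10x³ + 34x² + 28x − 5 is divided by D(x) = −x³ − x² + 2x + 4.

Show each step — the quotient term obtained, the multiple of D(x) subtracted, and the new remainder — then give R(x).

Step 1: lead(x⁸ + 3x⁷ + 3x⁶ − 9x⁵ − 26x⁴ − 10x³ + 34x² + 28x − 5) ÷ lead(D) = x⁸ ÷ −x³ = −x⁵. Subtract (−x⁵)·D = x⁸ + x⁷ − 2x⁶ − 4x⁵. Remainder: 2x⁷ + 5x⁶ − 5x⁵ − 26x⁴ − 10x³ + 34x² + 28x − 5.
Step 2: lead(2x⁷ + 5x⁶ − 5x⁵ − 26x⁴ − 10x³ + 34x² + 28x − 5) ÷ lead(D) = 2x⁷ ÷ −x³ = −2x⁴. Subtract (−2x⁴)·D = 2x⁷ + 2x⁶ − 4x⁵ − 8x⁴. Remainder: 3x⁶ − x⁵ − 18x⁴ − 10x³ + 34x² + 28x − 5.
Step 3: lead(3x⁶ − x⁵ − 18x⁴ − 10x³ + 34x² + 28x − 5) ÷ lead(D) = 3x⁶ ÷ −x³ = −3x³. Subtract (−3x³)·D = 3x⁶ + 3x⁵ − 6x⁴ − 12x³. Remainder: −4x⁵ − 12x⁴ + 2x³ + 34x² + 28x − 5.
Step 4: lead(−4x⁵ − 12x⁴ + 2x³ + 34x² + 28x − 5) ÷ lead(D) = −4x⁵ ÷ −x³ = 4x². Subtract (4x²)·D = −4x⁵ − 4x⁴ + 8x³ + 16x². Remainder: −8x⁴ − 6x³ + 18x² + 28x − 5.
Step 5: lead(−8x⁴ − 6x³ + 18x² + 28x − 5) ÷ lead(D) = −8x⁴ ÷ −x³ = 8x. Subtract (8x)·D = −8x⁴ − 8x³ + 16x² + 32x. Remainder: 2x³ + 2x² − 4x − 5.
Step 6: lead(2x³ + 2x² − 4x − 5) ÷ lead(D) = 2x³ ÷ −x³ = −2. Subtract (−2)·D = 2x³ + 2x² − 4x − 8. Remainder: 3.

R(x) = 3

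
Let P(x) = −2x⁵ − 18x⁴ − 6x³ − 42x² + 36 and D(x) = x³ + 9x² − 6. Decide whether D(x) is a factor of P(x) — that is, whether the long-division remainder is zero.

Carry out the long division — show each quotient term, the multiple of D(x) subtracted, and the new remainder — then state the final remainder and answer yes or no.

Step 1: lead(−2x⁵ − 18x⁴ − 6x³ − 42x² + 36) ÷ lead(D) = −2x⁵ ÷ x³ = −2x². Subtract (−2x²)·D = −2x⁵ − 18x⁴ + 12x². Remainder: −6x³ − 54x² + 36.
Step 2: lead(−6x³ − 54x² + 36) ÷ lead(D) = −6x³ ÷ x³ = −6. Subtract (−6)·D = −6x³ − 54x² + 36. Remainder: 0.

R(x) = 0, so D(x) is a factor of P(x). yes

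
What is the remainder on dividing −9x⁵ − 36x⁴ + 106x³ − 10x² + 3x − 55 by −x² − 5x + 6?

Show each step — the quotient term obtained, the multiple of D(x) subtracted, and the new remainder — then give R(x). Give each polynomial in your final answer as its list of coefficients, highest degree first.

R = [-1]

Step 1: lead(−9x⁵ − 36x⁴ + 106x³ − 10x² + 3x − 55) ÷ lead(D) = −9x⁵ ÷ −x² = 9x³. Subtract (9x³)·D = −9x⁵ − 45x⁴ + 54x³. Remainder: 9x⁴ + 52x³ − 10x² + 3x − 55.
Step 2: lead(9x⁴ + 52x³ − 10x² + 3x − 55) ÷ lead(D) = 9x⁴ ÷ −x² = −9x². Subtract (−9x²)·D = 9x⁴ + 45x³ − 54x². Remainder: 7x³ + 44x² + 3x − 55.
Step 3: lead(7x³ + 44x² + 3x − 55) ÷ lead(D) = 7x³ ÷ −x² = −7x. Subtract (−7x)·D = 7x³ + 35x² − 42x. Remainder: 9x² + 45x − 55.
Step 4: lead(9x² + 45x − 55) ÷ lead(D) = 9x² ÷ −x² = −9. Subtract (−9)·D = 9x² + 45x − 54. Remainder: −1.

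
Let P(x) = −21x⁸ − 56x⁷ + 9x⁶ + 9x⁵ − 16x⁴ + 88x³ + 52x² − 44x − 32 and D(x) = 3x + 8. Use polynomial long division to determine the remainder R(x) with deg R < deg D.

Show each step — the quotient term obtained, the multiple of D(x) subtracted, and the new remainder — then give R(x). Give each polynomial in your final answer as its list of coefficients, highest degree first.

R = [0]

Step 1: lead(−21x⁸ − 56x⁷ + 9x⁶ + 9x⁵ − 16x⁴ + 88x³ + 52x² − 44x − 32) ÷ lead(D) = −21x⁸ ÷ 3x = −7x⁷. Subtract (−7x⁷)·D = −21x⁸ − 56x⁷. Remainder: 9x⁶ + 9x⁵ − 16x⁴ + 88x³ + 52x² − 44x − 32.
Step 2: lead(9x⁶ + 9x⁵ − 16x⁴ + 88x³ + 52x² − 44x − 32) ÷ lead(D) = 9x⁶ ÷ 3x = 3x⁵. Subtract (3x⁵)·D = 9x⁶ + 24x⁵. Remainder: −15x⁵ − 16x⁴ + 88x³ + 52x² − 44x − 32.
Step 3: lead(−15x⁵ − 16x⁴ + 88x³ + 52x² − 44x − 32) ÷ lead(D) = −15x⁵ ÷ 3x = −5x⁴. Subtract (−5x⁴)·D = −15x⁵ − 40x⁴. Remainder: 24x⁴ + 88x³ + 52x² − 44x − 32.
Step 4: lead(24x⁴ + 88x³ + 52x² − 44x − 32) ÷ lead(D) = 24x⁴ ÷ 3x = 8x³. Subtract (8x³)·D = 24x⁴ + 64x³. Remainder: 24x³ + 52x² − 44x − 32.
Step 5: lead(24x³ + 52x² − 44x − 32) ÷ lead(D) = 24x³ ÷ 3x = 8x². Subtract (8x²)·D = 24x³ + 64x². Remainder: −12x² − 44x − 32.
Step 6: lead(−12x² − 44x − 32) ÷ lead(D) = −12x² ÷ 3x = −4x. Subtract (−4x)·D = −12x² − 32x. Remainder: −12x − 32.
Step 7: lead(−12x − 32) ÷ lead(D) = −12x ÷ 3x = −4. Subtract (−4)·D = −12x − 32. Remainder: 0.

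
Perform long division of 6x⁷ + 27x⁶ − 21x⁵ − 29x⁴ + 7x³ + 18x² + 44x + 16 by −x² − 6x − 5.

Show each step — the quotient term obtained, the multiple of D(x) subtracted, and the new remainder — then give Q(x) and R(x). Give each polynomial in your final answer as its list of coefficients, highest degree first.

Q = [-6, 9, -3, 2, -4, -4]; R = [-4]

Step 1: lead(6x⁷ + 27x⁶ − 21x⁵ − 29x⁴ + 7x³ + 18x² + 44x + 16) ÷ lead(D) = 6x⁷ ÷ −x² = −6x⁵. Subtract (−6x⁵)·D = 6x⁷ + 36x⁶ + 30x⁵. Remainder: −9x⁶ − 51x⁵ − 29x⁴ + 7x³ + 18x² + 44x + 16.
Step 2: lead(−9x⁶ − 51x⁵ − 29x⁴ + 7x³ + 18x² + 44x + 16) ÷ lead(D) = −9x⁶ ÷ −x² = 9x⁴. Subtract (9x⁴)·D = −9x⁶ − 54x⁵ − 45x⁴. Remainder: 3x⁵ + 16x⁴ + 7x³ + 18x² + 44x + 16.
Step 3: lead(3x⁵ + 16x⁴ + 7x³ + 18x² + 44x + 16) ÷ lead(D) = 3x⁵ ÷ −x² = −3x³. Subtract (−3x³)·D = 3x⁵ + 18x⁴ + 15x³. Remainder: −2x⁴ − 8x³ + 18x² + 44x + 16.
Step 4: lead(−2x⁴ − 8x³ + 18x² + 44x + 16) ÷ lead(D) = −2x⁴ ÷ −x² = 2x². Subtract (2x²)·D = −2x⁴ − 12x³ − 10x². Remainder: 4x³ + 28x² + 44x + 16.
Step 5: lead(4x³ + 28x² + 44x + 16) ÷ lead(D) = 4x³ ÷ −x² = −4x. Subtract (−4x)·D = 4x³ + 24x² + 20x. Remainder: 4x² + 24x + 16.
Step 6: lead(4x² + 24x + 16) ÷ lead(D) = 4x² ÷ −x² = −4. Subtract (−4)·D = 4x² + 24x + 20. Remainder: −4.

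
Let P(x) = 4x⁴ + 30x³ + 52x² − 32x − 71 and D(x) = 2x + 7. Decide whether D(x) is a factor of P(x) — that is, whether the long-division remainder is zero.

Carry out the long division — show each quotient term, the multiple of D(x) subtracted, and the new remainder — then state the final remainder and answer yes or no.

Step 1: lead(4x⁴ + 30x³ + 52x² − 32x − 71) ÷ lead(D) = 4x⁴ ÷ 2x = 2x³. Subtract (2x³)·D = 4x⁴ + 14x³. Remainder: 16x³ + 52x² − 32x − 71.
Step 2: lead(16x³ + 52x² − 32x − 71) ÷ lead(D) = 16x³ ÷ 2x = 8x². Subtract (8x²)·D = 16x³ + 56x². Remainder: −4x² − 32x − 71.
Step 3: lead(−4x² − 32x − 71) ÷ lead(D) = −4x² ÷ 2x = −2x. Subtract (−2x)·D = −4x² − 14x. Remainder: −18x − 71.
Step 4: lead(−18x − 71) ÷ lead(D) = −18x ÷ 2x = −9. Subtract (−9)·D = −18x − 63. Remainder: −8.

R(x) = −8, so D(x) is not a factor of P(x). no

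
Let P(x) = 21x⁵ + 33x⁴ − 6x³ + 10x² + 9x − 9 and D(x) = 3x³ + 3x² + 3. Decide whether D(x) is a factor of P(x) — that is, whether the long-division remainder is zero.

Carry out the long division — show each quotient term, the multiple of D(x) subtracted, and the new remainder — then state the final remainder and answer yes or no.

R(x) = 7x² − 3x + 9, so D(x) is not a factor of P(x). no

Step 1: lead(21x⁵ + 33x⁴ − 6x³ + 10x² + 9x − 9) ÷ lead(D) = 21x⁵ ÷ 3x³ = 7x². Subtract (7x²)·D = 21x⁵ + 21x⁴ + 21x². Remainder: 12x⁴ − 6x³ − 11x² + 9x − 9.
Step 2: lead(12x⁴ − 6x³ − 11x² + 9x − 9) ÷ lead(D) = 12x⁴ ÷ 3x³ = 4x. Subtract (4x)·D = 12x⁴ + 12x³ + 12x. Remainder: −18x³ − 11x² − 3x − 9.
Step 3: lead(−18x³ − 11x² − 3x − 9) ÷ lead(D) = −18x³ ÷ 3x³ = −6. Subtract (−6)·D = −18x³ − 18x² − 18. Remainder: 7x² − 3x + 9.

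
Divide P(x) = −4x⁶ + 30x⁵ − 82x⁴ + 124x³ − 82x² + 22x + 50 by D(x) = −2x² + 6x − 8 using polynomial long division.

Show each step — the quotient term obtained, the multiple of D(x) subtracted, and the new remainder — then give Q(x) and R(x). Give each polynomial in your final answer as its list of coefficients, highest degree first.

Q = [2, -9, 6, -8, -7]; R = [-6]

Step 1: lead(−4x⁶ + 30x⁵ − 82x⁴ + 124x³ − 82x² + 22x + 50) ÷ lead(D) = −4x⁶ ÷ −2x² = 2x⁴. Subtract (2x⁴)·D = −4x⁶ + 12x⁵ − 16x⁴. Remainder: 18x⁵ − 66x⁴ + 124x³ − 82x² + 22x + 50.
Step 2: lead(18x⁵ − 66x⁴ + 124x³ − 82x² + 22x + 50) ÷ lead(D) = 18x⁵ ÷ −2x² = −9x³. Subtract (−9x³)·D = 18x⁵ − 54x⁴ + 72x³. Remainder: −12x⁴ + 52x³ − 82x² + 22x + 50.
Step 3: lead(−12x⁴ + 52x³ − 82x² + 22x + 50) ÷ lead(D) = −12x⁴ ÷ −2x² = 6x². Subtract (6x²)·D = −12x⁴ + 36x³ − 48x². Remainder: 16x³ − 34x² + 22x + 50.
Step 4: lead(16x³ − 34x² + 22x + 50) ÷ lead(D) = 16x³ ÷ −2x² = −8x. Subtract (−8x)·D = 16x³ − 48x² + 64x. Remainder: 14x² − 42x + 50.
Step 5: lead(14x² − 42x + 50) ÷ lead(D) = 14x² ÷ −2x² = −7. Subtract (−7)·D = 14x² − 42x + 56. Remainder: −6.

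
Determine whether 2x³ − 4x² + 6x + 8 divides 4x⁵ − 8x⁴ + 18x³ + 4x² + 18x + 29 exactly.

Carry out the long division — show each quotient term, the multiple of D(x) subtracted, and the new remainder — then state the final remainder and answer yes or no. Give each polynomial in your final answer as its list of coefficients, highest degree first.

Step 1: lead(4x⁵ − 8x⁴ + 18x³ + 4x² + 18x + 29) ÷ lead(D) = 4x⁵ ÷ 2x³ = 2x². Subtract (2x²)·D = 4x⁵ − 8x⁴ + 12x³ + 16x². Remainder: 6x³ − 12x² + 18x + 29.
Step 2: lead(6x³ − 12x² + 18x + 29) ÷ lead(D) = 6x³ ÷ 2x³ = 3. Subtract (3)·D = 6x³ − 12x² + 18x + 24. Remainder: 5.

R = [5], so D(x) is not a factor of P(x). no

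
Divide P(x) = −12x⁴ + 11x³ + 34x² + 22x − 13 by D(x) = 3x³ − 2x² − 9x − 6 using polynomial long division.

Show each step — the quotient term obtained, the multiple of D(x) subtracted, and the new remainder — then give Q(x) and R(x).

Q(x) = −4x + 1; R(x) = 7x − 7

Step 1: lead(−12x⁴ + 11x³ + 34x² + 22x − 13) ÷ lead(D) = −12x⁴ ÷ 3x³ = −4x. Subtract (−4x)·D = −12x⁴ + 8x³ + 36x² + 24x. Remainder: 3x³ − 2x² − 2x − 13.
Step 2: lead(3x³ − 2x² − 2x − 13) ÷ lead(D) = 3x³ ÷ 3x³ = 1. Subtract (1)·D = 3x³ − 2x² − 9x − 6. Remainder: 7x − 7.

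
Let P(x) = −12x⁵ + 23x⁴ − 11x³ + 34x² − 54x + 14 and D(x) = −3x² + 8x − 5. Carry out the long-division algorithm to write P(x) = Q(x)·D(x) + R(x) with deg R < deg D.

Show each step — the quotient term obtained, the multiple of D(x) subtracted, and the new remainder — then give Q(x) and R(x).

Q(x) = 4x³ + 3x² + 5x − 3; R(x) = −5x − 1

Step 1: lead(−12x⁵ + 23x⁴ − 11x³ + 34x² − 54x + 14) ÷ lead(D) = −12x⁵ ÷ −3x² = 4x³. Subtract (4x³)·D = −12x⁵ + 32x⁴ − 20x³. Remainder: −9x⁴ + 9x³ + 34x² − 54x + 14.
Step 2: lead(−9x⁴ + 9x³ + 34x² − 54x + 14) ÷ lead(D) = −9x⁴ ÷ −3x² = 3x². Subtract (3x²)·D = −9x⁴ + 24x³ − 15x². Remainder: −15x³ + 49x² − 54x + 14.
Step 3: lead(−15x³ + 49x² − 54x + 14) ÷ lead(D) = −15x³ ÷ −3x² = 5x. Subtract (5x)·D = −15x³ + 40x² − 25x. Remainder: 9x² − 29x + 14.
Step 4: lead(9x² − 29x + 14) ÷ lead(D) = 9x² ÷ −3x² = −3. Subtract (−3)·D = 9x² − 24x + 15. Remainder: −5x − 1.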